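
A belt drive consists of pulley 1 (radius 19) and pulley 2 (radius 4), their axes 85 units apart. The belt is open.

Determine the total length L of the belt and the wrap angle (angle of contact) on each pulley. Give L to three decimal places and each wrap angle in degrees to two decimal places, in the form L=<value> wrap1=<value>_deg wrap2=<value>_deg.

L=244.911 wrap1=200.33_deg wrap2=159.67_deg

open belt: β = asin((r2−r1)/C) = asin(-15/85) = -10.1642°
wrap1 = π − 2β = 200.3285°
wrap2 = π + 2β = 159.6715°
tangent length = C·cosβ = 83.6660
L = r1·wrap1 + r2·wrap2 + 2·C·cosβ = 19·3.4964 + 4·2.7868 + 2·83.6660 = 244.9106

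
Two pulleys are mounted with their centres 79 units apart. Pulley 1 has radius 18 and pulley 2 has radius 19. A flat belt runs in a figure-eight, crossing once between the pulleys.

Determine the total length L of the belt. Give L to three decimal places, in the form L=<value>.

L=291.908

crossed belt: β = asin((r1+r2)/C) = asin(37/79) = 27.9275°
wrap1 = wrap2 = π + 2β = 235.8551°
tangent length = C·cosβ = 69.7997
L = (r1+r2)·wrap + 2·C·cosβ = 37·4.1164 + 2·69.7997 = 291.9080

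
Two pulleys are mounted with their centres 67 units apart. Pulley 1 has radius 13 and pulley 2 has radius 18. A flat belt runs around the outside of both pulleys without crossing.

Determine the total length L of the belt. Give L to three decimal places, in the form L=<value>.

L=231.763

open belt: β = asin((r2−r1)/C) = asin(5/67) = 4.2798°
wrap1 = π − 2β = 171.4404°
wrap2 = π + 2β = 188.5596°
tangent length = C·cosβ = 66.8132
L = r1·wrap1 + r2·wrap2 + 2·C·cosβ = 13·2.9922 + 18·3.2910 + 2·66.8132 = 231.7627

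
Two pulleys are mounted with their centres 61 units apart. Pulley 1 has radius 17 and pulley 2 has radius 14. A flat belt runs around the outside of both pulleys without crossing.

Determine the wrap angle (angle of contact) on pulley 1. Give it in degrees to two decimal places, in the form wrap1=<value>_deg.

open belt: β = asin((r2−r1)/C) = asin(-3/61) = -2.8190°
wrap1 = π − 2β = 185.6379°
wrap2 = π + 2β = 174.3621°

wrap1=185.64_deg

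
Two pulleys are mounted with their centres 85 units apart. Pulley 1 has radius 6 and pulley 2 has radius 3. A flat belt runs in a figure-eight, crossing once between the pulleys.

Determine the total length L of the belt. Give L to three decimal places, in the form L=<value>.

L=199.228

crossed belt: β = asin((r1+r2)/C) = asin(9/85) = 6.0780°
wrap1 = wrap2 = π + 2β = 192.1560°
tangent length = C·cosβ = 84.5222
L = (r1+r2)·wrap + 2·C·cosβ = 9·3.3538 + 2·84.5222 = 199.2282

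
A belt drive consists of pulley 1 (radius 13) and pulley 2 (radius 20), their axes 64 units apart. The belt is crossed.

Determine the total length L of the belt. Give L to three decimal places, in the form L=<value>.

crossed belt: β = asin((r1+r2)/C) = asin(33/64) = 31.0392°
wrap1 = wrap2 = π + 2β = 242.0785°
tangent length = C·cosβ = 54.8361
L = (r1+r2)·wrap + 2·C·cosβ = 33·4.2251 + 2·54.8361 = 249.0994

L=249.099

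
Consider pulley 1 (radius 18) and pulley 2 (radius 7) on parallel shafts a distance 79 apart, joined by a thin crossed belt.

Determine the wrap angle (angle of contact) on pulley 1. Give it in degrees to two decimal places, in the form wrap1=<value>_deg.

crossed belt: β = asin((r1+r2)/C) = asin(25/79) = 18.4487°
wrap1 = wrap2 = π + 2β = 216.8974°

wrap1=216.90_deg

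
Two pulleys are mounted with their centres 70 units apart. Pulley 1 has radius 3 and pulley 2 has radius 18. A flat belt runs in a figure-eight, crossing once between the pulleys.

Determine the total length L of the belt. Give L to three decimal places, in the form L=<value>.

L=212.322

crossed belt: β = asin((r1+r2)/C) = asin(21/70) = 17.4576°
wrap1 = wrap2 = π + 2β = 214.9152°
tangent length = C·cosβ = 66.7757
L = (r1+r2)·wrap + 2·C·cosβ = 21·3.7510 + 2·66.7757 = 212.3220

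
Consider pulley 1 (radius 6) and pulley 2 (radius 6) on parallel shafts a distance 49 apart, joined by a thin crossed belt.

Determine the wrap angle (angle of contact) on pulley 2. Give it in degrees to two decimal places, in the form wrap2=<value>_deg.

wrap2=208.35_deg

crossed belt: β = asin((r1+r2)/C) = asin(12/49) = 14.1758°
wrap1 = wrap2 = π + 2β = 208.3516°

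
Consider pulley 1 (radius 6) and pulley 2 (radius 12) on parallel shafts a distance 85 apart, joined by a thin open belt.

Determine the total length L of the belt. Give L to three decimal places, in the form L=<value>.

L=226.972

open belt: β = asin((r2−r1)/C) = asin(6/85) = 4.0478°
wrap1 = π − 2β = 171.9045°
wrap2 = π + 2β = 188.0955°
tangent length = C·cosβ = 84.7880
L = r1·wrap1 + r2·wrap2 + 2·C·cosβ = 6·3.0003 + 12·3.2829 + 2·84.7880 = 226.9724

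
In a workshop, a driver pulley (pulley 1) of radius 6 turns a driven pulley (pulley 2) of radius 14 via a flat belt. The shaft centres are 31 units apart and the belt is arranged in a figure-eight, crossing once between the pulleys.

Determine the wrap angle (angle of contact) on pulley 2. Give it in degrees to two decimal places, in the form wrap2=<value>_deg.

wrap2=260.36_deg

crossed belt: β = asin((r1+r2)/C) = asin(20/31) = 40.1778°
wrap1 = wrap2 = π + 2β = 260.3555°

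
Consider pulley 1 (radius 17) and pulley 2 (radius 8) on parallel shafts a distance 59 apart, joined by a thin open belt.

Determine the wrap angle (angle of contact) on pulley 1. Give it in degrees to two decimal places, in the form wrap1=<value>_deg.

open belt: β = asin((r2−r1)/C) = asin(-9/59) = -8.7743°
wrap1 = π − 2β = 197.5486°
wrap2 = π + 2β = 162.4514°

wrap1=197.55_deg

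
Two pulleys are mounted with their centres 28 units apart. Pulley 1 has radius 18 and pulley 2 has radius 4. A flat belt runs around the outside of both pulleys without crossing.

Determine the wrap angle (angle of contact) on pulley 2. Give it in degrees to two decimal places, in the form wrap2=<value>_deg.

open belt: β = asin((r2−r1)/C) = asin(-14/28) = -30.0000°
wrap1 = π − 2β = 240.0000°
wrap2 = π + 2β = 120.0000°

wrap2=120.00_deg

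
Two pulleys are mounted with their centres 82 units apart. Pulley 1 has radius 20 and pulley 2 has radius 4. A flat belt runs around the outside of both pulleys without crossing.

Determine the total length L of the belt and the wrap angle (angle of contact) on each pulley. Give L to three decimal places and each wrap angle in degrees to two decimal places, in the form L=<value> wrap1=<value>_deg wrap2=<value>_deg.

open belt: β = asin((r2−r1)/C) = asin(-16/82) = -11.2518°
wrap1 = π − 2β = 202.5037°
wrap2 = π + 2β = 157.4963°
tangent length = C·cosβ = 80.4239
L = r1·wrap1 + r2·wrap2 + 2·C·cosβ = 20·3.5344 + 4·2.7488 + 2·80.4239 = 242.5302

L=242.530 wrap1=202.50_deg wrap2=157.50_deg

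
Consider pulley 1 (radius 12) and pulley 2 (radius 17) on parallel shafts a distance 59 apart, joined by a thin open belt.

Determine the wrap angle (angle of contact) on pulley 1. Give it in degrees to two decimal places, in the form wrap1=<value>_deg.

open belt: β = asin((r2−r1)/C) = asin(5/59) = 4.8614°
wrap1 = π − 2β = 170.2772°
wrap2 = π + 2β = 189.7228°

wrap1=170.28_deg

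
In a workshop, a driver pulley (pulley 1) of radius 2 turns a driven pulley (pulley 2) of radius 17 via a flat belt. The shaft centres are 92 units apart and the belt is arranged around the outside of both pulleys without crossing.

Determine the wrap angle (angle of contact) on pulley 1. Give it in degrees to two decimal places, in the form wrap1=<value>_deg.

wrap1=161.23_deg

open belt: β = asin((r2−r1)/C) = asin(15/92) = 9.3836°
wrap1 = π − 2β = 161.2328°
wrap2 = π + 2β = 198.7672°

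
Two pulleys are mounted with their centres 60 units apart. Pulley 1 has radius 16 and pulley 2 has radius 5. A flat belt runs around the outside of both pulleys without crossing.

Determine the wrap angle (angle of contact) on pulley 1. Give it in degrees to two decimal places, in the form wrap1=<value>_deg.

wrap1=201.13_deg

open belt: β = asin((r2−r1)/C) = asin(-11/60) = -10.5640°
wrap1 = π − 2β = 201.1280°
wrap2 = π + 2β = 158.8720°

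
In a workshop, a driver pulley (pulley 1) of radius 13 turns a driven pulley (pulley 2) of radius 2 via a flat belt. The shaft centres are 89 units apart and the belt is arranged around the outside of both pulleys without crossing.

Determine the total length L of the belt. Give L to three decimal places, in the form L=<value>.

L=226.485

open belt: β = asin((r2−r1)/C) = asin(-11/89) = -7.0997°
wrap1 = π − 2β = 194.1993°
wrap2 = π + 2β = 165.8007°
tangent length = C·cosβ = 88.3176
L = r1·wrap1 + r2·wrap2 + 2·C·cosβ = 13·3.3894 + 2·2.8938 + 2·88.3176 = 226.4852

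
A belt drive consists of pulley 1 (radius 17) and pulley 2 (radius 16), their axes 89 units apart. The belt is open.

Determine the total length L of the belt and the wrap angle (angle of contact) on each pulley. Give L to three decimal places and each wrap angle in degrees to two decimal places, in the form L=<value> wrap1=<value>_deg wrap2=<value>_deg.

L=281.684 wrap1=181.29_deg wrap2=178.71_deg

open belt: β = asin((r2−r1)/C) = asin(-1/89) = -0.6438°
wrap1 = π − 2β = 181.2876°
wrap2 = π + 2β = 178.7124°
tangent length = C·cosβ = 88.9944
L = r1·wrap1 + r2·wrap2 + 2·C·cosβ = 17·3.1641 + 16·3.1191 + 2·88.9944 = 281.6838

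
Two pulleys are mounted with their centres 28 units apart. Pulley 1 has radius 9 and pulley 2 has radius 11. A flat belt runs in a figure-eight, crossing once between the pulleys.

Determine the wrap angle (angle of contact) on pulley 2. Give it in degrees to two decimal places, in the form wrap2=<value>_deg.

crossed belt: β = asin((r1+r2)/C) = asin(20/28) = 45.5847°
wrap1 = wrap2 = π + 2β = 271.1694°

wrap2=271.17_deg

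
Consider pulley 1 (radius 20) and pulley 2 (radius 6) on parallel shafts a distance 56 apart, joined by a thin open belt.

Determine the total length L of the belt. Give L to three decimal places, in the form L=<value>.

L=197.200

open belt: β = asin((r2−r1)/C) = asin(-14/56) = -14.4775°
wrap1 = π − 2β = 208.9550°
wrap2 = π + 2β = 151.0450°
tangent length = C·cosβ = 54.2218
L = r1·wrap1 + r2·wrap2 + 2·C·cosβ = 20·3.6470 + 6·2.6362 + 2·54.2218 = 197.2000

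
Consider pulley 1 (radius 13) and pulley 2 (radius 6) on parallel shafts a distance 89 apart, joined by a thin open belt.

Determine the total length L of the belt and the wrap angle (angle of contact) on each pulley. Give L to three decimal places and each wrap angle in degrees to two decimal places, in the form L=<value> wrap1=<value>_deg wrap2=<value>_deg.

L=238.241 wrap1=189.02_deg wrap2=170.98_deg

open belt: β = asin((r2−r1)/C) = asin(-7/89) = -4.5111°
wrap1 = π − 2β = 189.0221°
wrap2 = π + 2β = 170.9779°
tangent length = C·cosβ = 88.7243
L = r1·wrap1 + r2·wrap2 + 2·C·cosβ = 13·3.2991 + 6·2.9841 + 2·88.7243 = 238.2411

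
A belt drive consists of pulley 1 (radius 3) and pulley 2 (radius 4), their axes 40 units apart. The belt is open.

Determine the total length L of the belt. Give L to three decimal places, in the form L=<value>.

open belt: β = asin((r2−r1)/C) = asin(1/40) = 1.4325°
wrap1 = π − 2β = 177.1349°
wrap2 = π + 2β = 182.8651°
tangent length = C·cosβ = 39.9875
L = r1·wrap1 + r2·wrap2 + 2·C·cosβ = 3·3.0916 + 4·3.1916 + 2·39.9875 = 102.0161

L=102.016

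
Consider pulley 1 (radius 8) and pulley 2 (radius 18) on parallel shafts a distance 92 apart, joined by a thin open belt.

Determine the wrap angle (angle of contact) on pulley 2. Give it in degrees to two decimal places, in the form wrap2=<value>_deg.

open belt: β = asin((r2−r1)/C) = asin(10/92) = 6.2401°
wrap1 = π − 2β = 167.5197°
wrap2 = π + 2β = 192.4803°

wrap2=192.48_deg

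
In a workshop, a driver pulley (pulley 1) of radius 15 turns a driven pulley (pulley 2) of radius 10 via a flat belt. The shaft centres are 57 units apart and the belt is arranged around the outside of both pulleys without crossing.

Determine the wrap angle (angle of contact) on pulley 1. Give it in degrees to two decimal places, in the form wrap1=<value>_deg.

wrap1=190.06_deg

open belt: β = asin((r2−r1)/C) = asin(-5/57) = -5.0324°
wrap1 = π − 2β = 190.0648°
wrap2 = π + 2β = 169.9352°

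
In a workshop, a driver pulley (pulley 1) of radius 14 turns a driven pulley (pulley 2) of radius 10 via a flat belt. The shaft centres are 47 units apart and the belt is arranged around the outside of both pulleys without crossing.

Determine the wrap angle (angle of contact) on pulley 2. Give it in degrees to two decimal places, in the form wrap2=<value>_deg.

wrap2=170.24_deg

open belt: β = asin((r2−r1)/C) = asin(-4/47) = -4.8821°
wrap1 = π − 2β = 189.7643°
wrap2 = π + 2β = 170.2357°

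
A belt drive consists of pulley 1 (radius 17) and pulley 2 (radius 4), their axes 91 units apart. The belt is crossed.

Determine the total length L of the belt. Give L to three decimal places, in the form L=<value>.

crossed belt: β = asin((r1+r2)/C) = asin(21/91) = 13.3424°
wrap1 = wrap2 = π + 2β = 206.6847°
tangent length = C·cosβ = 88.5438
L = (r1+r2)·wrap + 2·C·cosβ = 21·3.6073 + 2·88.5438 = 252.8415

L=252.841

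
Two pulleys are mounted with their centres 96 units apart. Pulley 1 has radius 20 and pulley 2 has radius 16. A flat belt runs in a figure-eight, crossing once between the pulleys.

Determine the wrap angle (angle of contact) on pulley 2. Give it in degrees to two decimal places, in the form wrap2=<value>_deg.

wrap2=224.05_deg

crossed belt: β = asin((r1+r2)/C) = asin(36/96) = 22.0243°
wrap1 = wrap2 = π + 2β = 224.0486°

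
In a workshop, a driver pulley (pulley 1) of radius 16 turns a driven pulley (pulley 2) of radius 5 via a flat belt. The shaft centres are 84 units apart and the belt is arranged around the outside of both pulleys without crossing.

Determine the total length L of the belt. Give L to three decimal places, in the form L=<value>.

L=235.416

open belt: β = asin((r2−r1)/C) = asin(-11/84) = -7.5246°
wrap1 = π − 2β = 195.0493°
wrap2 = π + 2β = 164.9507°
tangent length = C·cosβ = 83.2766
L = r1·wrap1 + r2·wrap2 + 2·C·cosβ = 16·3.4043 + 5·2.8789 + 2·83.2766 = 235.4160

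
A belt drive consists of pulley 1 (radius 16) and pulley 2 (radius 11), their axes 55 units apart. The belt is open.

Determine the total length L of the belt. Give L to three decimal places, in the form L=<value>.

L=195.278

open belt: β = asin((r2−r1)/C) = asin(-5/55) = -5.2159°
wrap1 = π − 2β = 190.4318°
wrap2 = π + 2β = 169.5682°
tangent length = C·cosβ = 54.7723
L = r1·wrap1 + r2·wrap2 + 2·C·cosβ = 16·3.3237 + 11·2.9595 + 2·54.7723 = 195.2779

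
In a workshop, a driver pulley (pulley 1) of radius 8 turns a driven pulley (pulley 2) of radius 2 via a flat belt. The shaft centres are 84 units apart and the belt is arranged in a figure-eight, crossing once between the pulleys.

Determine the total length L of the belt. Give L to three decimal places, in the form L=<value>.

crossed belt: β = asin((r1+r2)/C) = asin(10/84) = 6.8371°
wrap1 = wrap2 = π + 2β = 193.6743°
tangent length = C·cosβ = 83.4026
L = (r1+r2)·wrap + 2·C·cosβ = 10·3.3803 + 2·83.4026 = 200.6078

L=200.608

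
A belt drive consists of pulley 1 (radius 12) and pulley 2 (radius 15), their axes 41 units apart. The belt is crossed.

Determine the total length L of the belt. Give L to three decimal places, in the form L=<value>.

L=185.351

crossed belt: β = asin((r1+r2)/C) = asin(27/41) = 41.1884°
wrap1 = wrap2 = π + 2β = 262.3767°
tangent length = C·cosβ = 30.8545
L = (r1+r2)·wrap + 2·C·cosβ = 27·4.5793 + 2·30.8545 = 185.3511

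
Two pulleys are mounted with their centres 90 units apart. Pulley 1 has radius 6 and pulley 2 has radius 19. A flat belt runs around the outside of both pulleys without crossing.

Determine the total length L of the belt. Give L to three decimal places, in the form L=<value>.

L=260.421

open belt: β = asin((r2−r1)/C) = asin(13/90) = 8.3051°
wrap1 = π − 2β = 163.3898°
wrap2 = π + 2β = 196.6102°
tangent length = C·cosβ = 89.0562
L = r1·wrap1 + r2·wrap2 + 2·C·cosβ = 6·2.8517 + 19·3.4315 + 2·89.0562 = 260.4209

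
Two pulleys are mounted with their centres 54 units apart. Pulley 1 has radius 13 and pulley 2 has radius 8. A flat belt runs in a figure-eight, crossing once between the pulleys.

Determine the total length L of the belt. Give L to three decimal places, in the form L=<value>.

crossed belt: β = asin((r1+r2)/C) = asin(21/54) = 22.8854°
wrap1 = wrap2 = π + 2β = 225.7708°
tangent length = C·cosβ = 49.7494
L = (r1+r2)·wrap + 2·C·cosβ = 21·3.9404 + 2·49.7494 = 182.2480

L=182.248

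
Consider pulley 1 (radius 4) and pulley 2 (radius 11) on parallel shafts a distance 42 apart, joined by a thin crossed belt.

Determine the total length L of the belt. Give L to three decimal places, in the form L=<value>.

L=136.540

crossed belt: β = asin((r1+r2)/C) = asin(15/42) = 20.9248°
wrap1 = wrap2 = π + 2β = 221.8497°
tangent length = C·cosβ = 39.2301
L = (r1+r2)·wrap + 2·C·cosβ = 15·3.8720 + 2·39.2301 = 136.5403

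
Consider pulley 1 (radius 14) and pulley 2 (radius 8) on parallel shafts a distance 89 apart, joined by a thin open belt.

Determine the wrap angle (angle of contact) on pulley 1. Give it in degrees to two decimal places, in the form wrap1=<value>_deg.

open belt: β = asin((r2−r1)/C) = asin(-6/89) = -3.8656°
wrap1 = π − 2β = 187.7311°
wrap2 = π + 2β = 172.2689°

wrap1=187.73_deg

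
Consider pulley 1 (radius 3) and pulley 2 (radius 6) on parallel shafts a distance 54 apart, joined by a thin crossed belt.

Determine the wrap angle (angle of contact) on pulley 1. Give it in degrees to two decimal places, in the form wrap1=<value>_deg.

wrap1=199.19_deg

crossed belt: β = asin((r1+r2)/C) = asin(9/54) = 9.5941°
wrap1 = wrap2 = π + 2β = 199.1881°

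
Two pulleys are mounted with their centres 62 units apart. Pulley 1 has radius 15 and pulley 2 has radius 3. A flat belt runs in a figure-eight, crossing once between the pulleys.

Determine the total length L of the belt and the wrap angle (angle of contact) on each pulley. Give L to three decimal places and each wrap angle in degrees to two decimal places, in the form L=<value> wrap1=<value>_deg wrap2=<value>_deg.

L=185.812 wrap1=213.75_deg wrap2=213.75_deg

crossed belt: β = asin((r1+r2)/C) = asin(18/62) = 16.8773°
wrap1 = wrap2 = π + 2β = 213.7545°
tangent length = C·cosβ = 59.3296
L = (r1+r2)·wrap + 2·C·cosβ = 18·3.7307 + 2·59.3296 = 185.8121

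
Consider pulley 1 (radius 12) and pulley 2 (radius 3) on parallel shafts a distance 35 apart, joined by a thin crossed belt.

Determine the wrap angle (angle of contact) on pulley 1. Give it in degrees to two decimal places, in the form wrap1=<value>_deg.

crossed belt: β = asin((r1+r2)/C) = asin(15/35) = 25.3769°
wrap1 = wrap2 = π + 2β = 230.7539°

wrap1=230.75_deg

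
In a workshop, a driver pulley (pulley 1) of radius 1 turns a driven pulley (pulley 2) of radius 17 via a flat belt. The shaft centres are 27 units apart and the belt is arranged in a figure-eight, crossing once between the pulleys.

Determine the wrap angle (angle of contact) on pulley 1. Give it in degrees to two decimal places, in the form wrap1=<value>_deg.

wrap1=263.62_deg

crossed belt: β = asin((r1+r2)/C) = asin(18/27) = 41.8103°
wrap1 = wrap2 = π + 2β = 263.6206°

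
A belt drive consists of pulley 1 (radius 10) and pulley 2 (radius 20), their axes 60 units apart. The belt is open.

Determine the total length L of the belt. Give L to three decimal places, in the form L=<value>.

L=215.918

open belt: β = asin((r2−r1)/C) = asin(10/60) = 9.5941°
wrap1 = π − 2β = 160.8119°
wrap2 = π + 2β = 199.1881°
tangent length = C·cosβ = 59.1608
L = r1·wrap1 + r2·wrap2 + 2·C·cosβ = 10·2.8067 + 20·3.4765 + 2·59.1608 = 215.9183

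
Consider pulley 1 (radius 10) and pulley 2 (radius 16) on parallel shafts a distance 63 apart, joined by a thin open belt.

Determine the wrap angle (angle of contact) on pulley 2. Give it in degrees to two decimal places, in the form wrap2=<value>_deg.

wrap2=190.93_deg

open belt: β = asin((r2−r1)/C) = asin(6/63) = 5.4650°
wrap1 = π − 2β = 169.0700°
wrap2 = π + 2β = 190.9300°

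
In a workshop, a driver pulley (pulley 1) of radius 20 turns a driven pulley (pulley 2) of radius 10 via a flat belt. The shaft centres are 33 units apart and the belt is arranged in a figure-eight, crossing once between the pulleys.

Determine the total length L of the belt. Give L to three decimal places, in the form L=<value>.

L=190.209

crossed belt: β = asin((r1+r2)/C) = asin(30/33) = 65.3800°
wrap1 = wrap2 = π + 2β = 310.7600°
tangent length = C·cosβ = 13.7477
L = (r1+r2)·wrap + 2·C·cosβ = 30·5.4238 + 2·13.7477 = 190.2090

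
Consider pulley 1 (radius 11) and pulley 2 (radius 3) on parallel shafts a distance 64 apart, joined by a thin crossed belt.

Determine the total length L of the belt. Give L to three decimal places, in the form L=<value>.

crossed belt: β = asin((r1+r2)/C) = asin(14/64) = 12.6356°
wrap1 = wrap2 = π + 2β = 205.2713°
tangent length = C·cosβ = 62.4500
L = (r1+r2)·wrap + 2·C·cosβ = 14·3.5827 + 2·62.4500 = 175.0572

L=175.057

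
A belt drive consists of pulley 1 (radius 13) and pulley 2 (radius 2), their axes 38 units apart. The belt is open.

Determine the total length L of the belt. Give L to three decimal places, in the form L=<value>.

L=126.331

open belt: β = asin((r2−r1)/C) = asin(-11/38) = -16.8264°
wrap1 = π − 2β = 213.6529°
wrap2 = π + 2β = 146.3471°
tangent length = C·cosβ = 36.3731
L = r1·wrap1 + r2·wrap2 + 2·C·cosβ = 13·3.7289 + 2·2.5542 + 2·36.3731 = 126.3309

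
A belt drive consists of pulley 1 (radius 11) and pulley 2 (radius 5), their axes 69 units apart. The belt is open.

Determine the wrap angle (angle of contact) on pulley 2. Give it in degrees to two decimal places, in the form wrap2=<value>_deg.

open belt: β = asin((r2−r1)/C) = asin(-6/69) = -4.9885°
wrap1 = π − 2β = 189.9771°
wrap2 = π + 2β = 170.0229°

wrap2=170.02_deg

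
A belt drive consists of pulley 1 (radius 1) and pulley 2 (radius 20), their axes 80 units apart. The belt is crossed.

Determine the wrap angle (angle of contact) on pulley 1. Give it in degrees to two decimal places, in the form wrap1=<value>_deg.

wrap1=210.44_deg

crossed belt: β = asin((r1+r2)/C) = asin(21/80) = 15.2185°
wrap1 = wrap2 = π + 2β = 210.4369°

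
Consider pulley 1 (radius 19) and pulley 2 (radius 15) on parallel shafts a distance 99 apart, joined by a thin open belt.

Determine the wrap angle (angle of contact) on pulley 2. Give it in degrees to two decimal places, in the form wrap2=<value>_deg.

wrap2=175.37_deg

open belt: β = asin((r2−r1)/C) = asin(-4/99) = -2.3156°
wrap1 = π − 2β = 184.6312°
wrap2 = π + 2β = 175.3688°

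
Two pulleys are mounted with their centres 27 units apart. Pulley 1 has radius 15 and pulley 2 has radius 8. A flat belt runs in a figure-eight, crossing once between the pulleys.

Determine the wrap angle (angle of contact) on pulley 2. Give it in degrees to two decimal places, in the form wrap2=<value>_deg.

crossed belt: β = asin((r1+r2)/C) = asin(23/27) = 58.4137°
wrap1 = wrap2 = π + 2β = 296.8273°

wrap2=296.83_deg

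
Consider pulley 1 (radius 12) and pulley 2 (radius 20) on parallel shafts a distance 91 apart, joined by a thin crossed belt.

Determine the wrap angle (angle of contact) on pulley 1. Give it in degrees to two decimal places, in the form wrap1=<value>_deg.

wrap1=221.18_deg

crossed belt: β = asin((r1+r2)/C) = asin(32/91) = 20.5882°
wrap1 = wrap2 = π + 2β = 221.1763°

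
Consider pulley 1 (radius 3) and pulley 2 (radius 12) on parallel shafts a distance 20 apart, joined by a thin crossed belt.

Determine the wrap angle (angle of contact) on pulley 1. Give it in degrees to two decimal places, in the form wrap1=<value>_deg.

wrap1=277.18_deg

crossed belt: β = asin((r1+r2)/C) = asin(15/20) = 48.5904°
wrap1 = wrap2 = π + 2β = 277.1808°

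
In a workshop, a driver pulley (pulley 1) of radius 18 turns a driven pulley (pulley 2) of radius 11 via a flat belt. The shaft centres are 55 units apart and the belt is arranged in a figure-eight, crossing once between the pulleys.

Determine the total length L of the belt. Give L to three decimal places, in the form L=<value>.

crossed belt: β = asin((r1+r2)/C) = asin(29/55) = 31.8214°
wrap1 = wrap2 = π + 2β = 243.6427°
tangent length = C·cosβ = 46.7333
L = (r1+r2)·wrap + 2·C·cosβ = 29·4.2524 + 2·46.7333 = 216.7852

L=216.785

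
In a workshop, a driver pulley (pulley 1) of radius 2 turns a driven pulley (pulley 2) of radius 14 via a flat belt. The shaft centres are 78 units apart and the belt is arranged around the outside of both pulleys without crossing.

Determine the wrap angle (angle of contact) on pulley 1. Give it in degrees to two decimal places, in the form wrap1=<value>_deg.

open belt: β = asin((r2−r1)/C) = asin(12/78) = 8.8499°
wrap1 = π − 2β = 162.3002°
wrap2 = π + 2β = 197.6998°

wrap1=162.30_deg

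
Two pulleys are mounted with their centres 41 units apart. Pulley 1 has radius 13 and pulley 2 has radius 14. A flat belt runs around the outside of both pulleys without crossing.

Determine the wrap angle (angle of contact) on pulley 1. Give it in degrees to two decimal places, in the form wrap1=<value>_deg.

open belt: β = asin((r2−r1)/C) = asin(1/41) = 1.3976°
wrap1 = π − 2β = 177.2048°
wrap2 = π + 2β = 182.7952°

wrap1=177.20_deg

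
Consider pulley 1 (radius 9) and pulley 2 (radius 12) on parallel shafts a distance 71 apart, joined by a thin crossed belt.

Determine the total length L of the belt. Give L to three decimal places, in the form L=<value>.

L=214.231

crossed belt: β = asin((r1+r2)/C) = asin(21/71) = 17.2040°
wrap1 = wrap2 = π + 2β = 214.4080°
tangent length = C·cosβ = 67.8233
L = (r1+r2)·wrap + 2·C·cosβ = 21·3.7421 + 2·67.8233 = 214.2312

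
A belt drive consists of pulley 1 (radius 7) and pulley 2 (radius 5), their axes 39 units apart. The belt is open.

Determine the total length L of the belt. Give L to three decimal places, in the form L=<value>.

L=115.802

open belt: β = asin((r2−r1)/C) = asin(-2/39) = -2.9395°
wrap1 = π − 2β = 185.8791°
wrap2 = π + 2β = 174.1209°
tangent length = C·cosβ = 38.9487
L = r1·wrap1 + r2·wrap2 + 2·C·cosβ = 7·3.2442 + 5·3.0390 + 2·38.9487 = 115.8017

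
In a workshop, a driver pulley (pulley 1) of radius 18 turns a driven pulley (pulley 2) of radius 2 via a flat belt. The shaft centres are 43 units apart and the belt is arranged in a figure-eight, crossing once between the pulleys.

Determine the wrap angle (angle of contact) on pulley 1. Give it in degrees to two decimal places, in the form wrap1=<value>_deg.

wrap1=235.44_deg

crossed belt: β = asin((r1+r2)/C) = asin(20/43) = 27.7177°
wrap1 = wrap2 = π + 2β = 235.4355°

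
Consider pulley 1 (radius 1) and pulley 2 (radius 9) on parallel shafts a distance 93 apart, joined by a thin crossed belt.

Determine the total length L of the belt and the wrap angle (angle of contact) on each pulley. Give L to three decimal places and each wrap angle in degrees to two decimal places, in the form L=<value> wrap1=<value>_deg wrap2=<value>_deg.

crossed belt: β = asin((r1+r2)/C) = asin(10/93) = 6.1728°
wrap1 = wrap2 = π + 2β = 192.3455°
tangent length = C·cosβ = 92.4608
L = (r1+r2)·wrap + 2·C·cosβ = 10·3.3571 + 2·92.4608 = 218.4922

L=218.492 wrap1=192.35_deg wrap2=192.35_deg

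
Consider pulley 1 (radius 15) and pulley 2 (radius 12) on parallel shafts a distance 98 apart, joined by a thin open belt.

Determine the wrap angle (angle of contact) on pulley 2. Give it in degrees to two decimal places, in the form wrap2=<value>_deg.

open belt: β = asin((r2−r1)/C) = asin(-3/98) = -1.7542°
wrap1 = π − 2β = 183.5085°
wrap2 = π + 2β = 176.4915°

wrap2=176.49_deg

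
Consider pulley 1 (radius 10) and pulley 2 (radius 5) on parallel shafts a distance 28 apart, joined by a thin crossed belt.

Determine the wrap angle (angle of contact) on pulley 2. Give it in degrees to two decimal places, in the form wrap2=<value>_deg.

crossed belt: β = asin((r1+r2)/C) = asin(15/28) = 32.3924°
wrap1 = wrap2 = π + 2β = 244.7847°

wrap2=244.78_deg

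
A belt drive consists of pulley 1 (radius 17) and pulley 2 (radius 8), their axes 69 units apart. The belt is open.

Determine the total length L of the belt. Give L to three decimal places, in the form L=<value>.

L=217.715

open belt: β = asin((r2−r1)/C) = asin(-9/69) = -7.4947°
wrap1 = π − 2β = 194.9894°
wrap2 = π + 2β = 165.0106°
tangent length = C·cosβ = 68.4105
L = r1·wrap1 + r2·wrap2 + 2·C·cosβ = 17·3.4032 + 8·2.8800 + 2·68.4105 = 217.7154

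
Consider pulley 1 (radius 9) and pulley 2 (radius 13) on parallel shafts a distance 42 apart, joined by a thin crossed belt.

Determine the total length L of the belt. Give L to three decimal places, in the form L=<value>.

L=164.927

crossed belt: β = asin((r1+r2)/C) = asin(22/42) = 31.5881°
wrap1 = wrap2 = π + 2β = 243.1763°
tangent length = C·cosβ = 35.7771
L = (r1+r2)·wrap + 2·C·cosβ = 22·4.2442 + 2·35.7771 = 164.9272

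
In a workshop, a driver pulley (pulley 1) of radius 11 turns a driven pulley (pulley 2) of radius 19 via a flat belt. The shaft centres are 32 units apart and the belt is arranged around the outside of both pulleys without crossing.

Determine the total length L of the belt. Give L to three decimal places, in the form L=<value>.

L=160.258

open belt: β = asin((r2−r1)/C) = asin(8/32) = 14.4775°
wrap1 = π − 2β = 151.0450°
wrap2 = π + 2β = 208.9550°
tangent length = C·cosβ = 30.9839
L = r1·wrap1 + r2·wrap2 + 2·C·cosβ = 11·2.6362 + 19·3.6470 + 2·30.9839 = 160.2584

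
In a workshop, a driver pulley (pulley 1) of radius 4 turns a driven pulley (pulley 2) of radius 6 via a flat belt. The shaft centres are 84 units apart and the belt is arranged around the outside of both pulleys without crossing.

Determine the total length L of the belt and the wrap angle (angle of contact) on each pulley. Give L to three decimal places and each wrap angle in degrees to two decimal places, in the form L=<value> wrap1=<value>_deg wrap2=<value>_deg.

L=199.464 wrap1=177.27_deg wrap2=182.73_deg

open belt: β = asin((r2−r1)/C) = asin(2/84) = 1.3643°
wrap1 = π − 2β = 177.2714°
wrap2 = π + 2β = 182.7286°
tangent length = C·cosβ = 83.9762
L = r1·wrap1 + r2·wrap2 + 2·C·cosβ = 4·3.0940 + 6·3.1892 + 2·83.9762 = 199.4635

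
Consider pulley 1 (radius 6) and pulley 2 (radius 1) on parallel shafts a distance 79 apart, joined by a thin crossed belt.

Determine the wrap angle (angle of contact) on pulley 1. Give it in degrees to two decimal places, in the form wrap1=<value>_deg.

wrap1=190.17_deg

crossed belt: β = asin((r1+r2)/C) = asin(7/79) = 5.0835°
wrap1 = wrap2 = π + 2β = 190.1670°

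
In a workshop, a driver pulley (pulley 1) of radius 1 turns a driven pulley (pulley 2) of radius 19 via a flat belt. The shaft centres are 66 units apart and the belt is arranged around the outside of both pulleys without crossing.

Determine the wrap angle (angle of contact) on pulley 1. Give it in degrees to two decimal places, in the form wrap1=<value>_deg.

open belt: β = asin((r2−r1)/C) = asin(18/66) = 15.8266°
wrap1 = π − 2β = 148.3468°
wrap2 = π + 2β = 211.6532°

wrap1=148.35_deg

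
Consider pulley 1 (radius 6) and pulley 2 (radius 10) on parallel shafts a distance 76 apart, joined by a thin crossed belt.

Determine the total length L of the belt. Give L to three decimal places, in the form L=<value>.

crossed belt: β = asin((r1+r2)/C) = asin(16/76) = 12.1532°
wrap1 = wrap2 = π + 2β = 204.3064°
tangent length = C·cosβ = 74.2967
L = (r1+r2)·wrap + 2·C·cosβ = 16·3.5658 + 2·74.2967 = 205.6465

L=205.647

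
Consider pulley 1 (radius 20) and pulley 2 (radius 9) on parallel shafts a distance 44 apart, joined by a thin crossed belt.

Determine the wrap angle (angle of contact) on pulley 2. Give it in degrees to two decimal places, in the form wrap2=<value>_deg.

wrap2=262.46_deg

crossed belt: β = asin((r1+r2)/C) = asin(29/44) = 41.2306°
wrap1 = wrap2 = π + 2β = 262.4612°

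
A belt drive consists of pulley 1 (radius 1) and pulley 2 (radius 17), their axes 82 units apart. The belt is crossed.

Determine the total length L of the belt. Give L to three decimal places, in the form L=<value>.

crossed belt: β = asin((r1+r2)/C) = asin(18/82) = 12.6804°
wrap1 = wrap2 = π + 2β = 205.3608°
tangent length = C·cosβ = 80.0000
L = (r1+r2)·wrap + 2·C·cosβ = 18·3.5842 + 2·80.0000 = 224.5160

L=224.516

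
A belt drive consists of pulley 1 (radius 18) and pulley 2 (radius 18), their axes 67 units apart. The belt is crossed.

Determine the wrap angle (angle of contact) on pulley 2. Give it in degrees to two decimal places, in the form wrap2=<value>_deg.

wrap2=245.00_deg

crossed belt: β = asin((r1+r2)/C) = asin(36/67) = 32.5009°
wrap1 = wrap2 = π + 2β = 245.0019°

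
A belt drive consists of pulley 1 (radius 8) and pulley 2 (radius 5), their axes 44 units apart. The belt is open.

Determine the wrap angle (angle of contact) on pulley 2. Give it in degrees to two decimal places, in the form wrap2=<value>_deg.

open belt: β = asin((r2−r1)/C) = asin(-3/44) = -3.9096°
wrap1 = π − 2β = 187.8191°
wrap2 = π + 2β = 172.1809°

wrap2=172.18_deg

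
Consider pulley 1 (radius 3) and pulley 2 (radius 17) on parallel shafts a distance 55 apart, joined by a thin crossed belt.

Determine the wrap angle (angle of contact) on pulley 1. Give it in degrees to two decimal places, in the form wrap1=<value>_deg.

crossed belt: β = asin((r1+r2)/C) = asin(20/55) = 21.3237°
wrap1 = wrap2 = π + 2β = 222.6474°

wrap1=222.65_deg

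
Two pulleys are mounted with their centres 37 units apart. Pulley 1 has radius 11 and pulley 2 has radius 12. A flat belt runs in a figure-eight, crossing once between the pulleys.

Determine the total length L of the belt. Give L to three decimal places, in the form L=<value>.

L=161.079

crossed belt: β = asin((r1+r2)/C) = asin(23/37) = 38.4347°
wrap1 = wrap2 = π + 2β = 256.8693°
tangent length = C·cosβ = 28.9828
L = (r1+r2)·wrap + 2·C·cosβ = 23·4.4832 + 2·28.9828 = 161.0795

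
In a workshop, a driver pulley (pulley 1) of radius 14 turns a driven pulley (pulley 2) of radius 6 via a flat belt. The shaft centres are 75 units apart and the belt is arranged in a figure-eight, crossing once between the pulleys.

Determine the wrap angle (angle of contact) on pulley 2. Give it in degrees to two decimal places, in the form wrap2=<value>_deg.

crossed belt: β = asin((r1+r2)/C) = asin(20/75) = 15.4660°
wrap1 = wrap2 = π + 2β = 210.9320°

wrap2=210.93_deg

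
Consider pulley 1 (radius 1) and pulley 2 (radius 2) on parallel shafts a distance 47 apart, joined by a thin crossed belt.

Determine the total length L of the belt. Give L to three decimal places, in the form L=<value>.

crossed belt: β = asin((r1+r2)/C) = asin(3/47) = 3.6597°
wrap1 = wrap2 = π + 2β = 187.3193°
tangent length = C·cosβ = 46.9042
L = (r1+r2)·wrap + 2·C·cosβ = 3·3.2693 + 2·46.9042 = 103.6163

L=103.616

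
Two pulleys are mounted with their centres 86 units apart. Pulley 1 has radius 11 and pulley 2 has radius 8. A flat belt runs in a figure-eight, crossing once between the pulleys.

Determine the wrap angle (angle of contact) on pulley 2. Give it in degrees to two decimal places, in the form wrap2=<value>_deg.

wrap2=205.53_deg

crossed belt: β = asin((r1+r2)/C) = asin(19/86) = 12.7637°
wrap1 = wrap2 = π + 2β = 205.5274°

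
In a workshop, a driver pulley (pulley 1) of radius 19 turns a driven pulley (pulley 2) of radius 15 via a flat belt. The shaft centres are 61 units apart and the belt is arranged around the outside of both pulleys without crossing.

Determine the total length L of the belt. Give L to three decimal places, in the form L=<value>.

L=229.077

open belt: β = asin((r2−r1)/C) = asin(-4/61) = -3.7598°
wrap1 = π − 2β = 187.5196°
wrap2 = π + 2β = 172.4804°
tangent length = C·cosβ = 60.8687
L = r1·wrap1 + r2·wrap2 + 2·C·cosβ = 19·3.2728 + 15·3.0104 + 2·60.8687 = 229.0765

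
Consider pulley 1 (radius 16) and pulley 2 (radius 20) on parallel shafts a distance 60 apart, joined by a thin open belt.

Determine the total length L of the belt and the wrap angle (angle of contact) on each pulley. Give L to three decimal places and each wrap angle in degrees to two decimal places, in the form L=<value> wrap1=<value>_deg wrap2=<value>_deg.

L=233.364 wrap1=172.35_deg wrap2=187.65_deg

open belt: β = asin((r2−r1)/C) = asin(4/60) = 3.8226°
wrap1 = π − 2β = 172.3549°
wrap2 = π + 2β = 187.6451°
tangent length = C·cosβ = 59.8665
L = r1·wrap1 + r2·wrap2 + 2·C·cosβ = 16·3.0082 + 20·3.2750 + 2·59.8665 = 233.3641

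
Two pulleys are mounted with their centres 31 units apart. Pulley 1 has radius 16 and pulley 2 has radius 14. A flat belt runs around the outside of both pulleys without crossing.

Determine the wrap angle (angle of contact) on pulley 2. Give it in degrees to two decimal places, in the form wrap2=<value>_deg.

open belt: β = asin((r2−r1)/C) = asin(-2/31) = -3.6991°
wrap1 = π − 2β = 187.3981°
wrap2 = π + 2β = 172.6019°

wrap2=172.60_deg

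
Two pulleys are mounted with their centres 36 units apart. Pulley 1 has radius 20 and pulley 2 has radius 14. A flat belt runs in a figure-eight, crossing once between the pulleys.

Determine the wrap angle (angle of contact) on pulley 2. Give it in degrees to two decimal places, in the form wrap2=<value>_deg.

wrap2=321.62_deg

crossed belt: β = asin((r1+r2)/C) = asin(34/36) = 70.8119°
wrap1 = wrap2 = π + 2β = 321.6237°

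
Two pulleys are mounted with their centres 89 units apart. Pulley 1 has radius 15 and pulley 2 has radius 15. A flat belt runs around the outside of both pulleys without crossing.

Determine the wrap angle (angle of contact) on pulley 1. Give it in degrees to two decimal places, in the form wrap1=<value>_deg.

open belt: β = asin((r2−r1)/C) = asin(0/89) = 0.0000°
wrap1 = π − 2β = 180.0000°
wrap2 = π + 2β = 180.0000°

wrap1=180.00_deg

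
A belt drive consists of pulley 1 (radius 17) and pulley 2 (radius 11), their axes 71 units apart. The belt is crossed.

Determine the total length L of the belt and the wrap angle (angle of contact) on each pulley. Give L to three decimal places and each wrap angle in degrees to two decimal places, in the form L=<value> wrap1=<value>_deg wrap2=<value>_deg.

crossed belt: β = asin((r1+r2)/C) = asin(28/71) = 23.2265°
wrap1 = wrap2 = π + 2β = 226.4529°
tangent length = C·cosβ = 65.2457
L = (r1+r2)·wrap + 2·C·cosβ = 28·3.9523 + 2·65.2457 = 241.1571

L=241.157 wrap1=226.45_deg wrap2=226.45_deg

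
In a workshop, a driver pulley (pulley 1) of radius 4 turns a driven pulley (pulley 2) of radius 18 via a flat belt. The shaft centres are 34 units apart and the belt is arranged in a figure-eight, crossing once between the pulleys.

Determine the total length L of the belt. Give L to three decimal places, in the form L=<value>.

L=151.925

crossed belt: β = asin((r1+r2)/C) = asin(22/34) = 40.3202°
wrap1 = wrap2 = π + 2β = 260.6404°
tangent length = C·cosβ = 25.9230
L = (r1+r2)·wrap + 2·C·cosβ = 22·4.5490 + 2·25.9230 = 151.9247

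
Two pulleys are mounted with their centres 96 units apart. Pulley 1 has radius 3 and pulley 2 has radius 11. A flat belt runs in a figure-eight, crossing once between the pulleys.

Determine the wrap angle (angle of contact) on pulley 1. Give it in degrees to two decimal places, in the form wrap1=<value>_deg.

crossed belt: β = asin((r1+r2)/C) = asin(14/96) = 8.3855°
wrap1 = wrap2 = π + 2β = 196.7711°

wrap1=196.77_deg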